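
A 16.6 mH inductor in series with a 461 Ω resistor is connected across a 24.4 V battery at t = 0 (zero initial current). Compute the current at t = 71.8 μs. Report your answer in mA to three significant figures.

I ≈ 45.7 mA

τ = L/R = 1.660×10^-2/461 = 3.601×10^-5 s; final current I_∞ = ε/R = 24.4/461 = 5.293×10^-2 A.
I(t) = I_∞(1 − e^(−t/τ)) with t/τ = 1.994.
I = (5.293×10^-2)(1 − e^(−1.994)) = 4.572×10^-2 A.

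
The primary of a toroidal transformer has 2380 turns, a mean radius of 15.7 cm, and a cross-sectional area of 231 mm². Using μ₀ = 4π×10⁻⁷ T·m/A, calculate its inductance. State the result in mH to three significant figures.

L ≈ 1.67 mH

For a thin toroid, L = μ₀N²A/(2πR).
L = (4π×10⁻⁷)(2380)²(2.310×10^-4) / (2π×0.157 m) = 1.667×10^-3 H.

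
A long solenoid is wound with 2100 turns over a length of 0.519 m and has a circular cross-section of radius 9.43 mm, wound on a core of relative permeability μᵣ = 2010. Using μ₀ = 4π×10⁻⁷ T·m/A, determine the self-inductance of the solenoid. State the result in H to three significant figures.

A = πr² = π(9.430×10^-3 m)² = 2.794×10^-4 m².
For a long solenoid, L = μ₀μᵣN²A/ℓ.
L = (4π×10⁻⁷)(2010)(2100)²(2.794×10^-4)/(0.519 m) = 5.996 H.

L ≈ 6.00 H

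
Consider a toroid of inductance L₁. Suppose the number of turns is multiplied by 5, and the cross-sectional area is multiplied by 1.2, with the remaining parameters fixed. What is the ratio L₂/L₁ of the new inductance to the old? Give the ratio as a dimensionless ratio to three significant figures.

For a toroid, L ∝ μᵣN²A/R.
L₂/L₁ = (5)^2 × (1.2) = 30.0.

L₂/L₁ = 30.0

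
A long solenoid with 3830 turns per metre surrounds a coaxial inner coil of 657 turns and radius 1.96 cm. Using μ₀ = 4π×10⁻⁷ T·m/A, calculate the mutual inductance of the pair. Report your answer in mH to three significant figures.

M ≈ 3.82 mH

The outer solenoid produces a uniform field B₁ = μ₀n₁I₁ across the inner coil,
so the flux linkage is N₂Φ = N₂B₁A₂ = μ₀n₁N₂A₂·I₁, giving M = μ₀n₁N₂A₂.
A₂ = πr² = π(1.960×10^-2 m)² = 1.207×10^-3 m².
M = (4π×10⁻⁷)(3830)(657)(1.207×10^-3) = 3.816×10^-3 H.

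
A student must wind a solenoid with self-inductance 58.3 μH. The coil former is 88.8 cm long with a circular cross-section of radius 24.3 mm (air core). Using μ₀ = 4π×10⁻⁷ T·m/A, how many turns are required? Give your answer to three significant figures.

A = πr² = π(2.430×10^-2 m)² = 1.855×10^-3 m².
From L = μ₀N²A/ℓ, N = √(Lℓ / (μ₀A)).
N = √[(5.830×10^-5)(0.888) / ((4π×10⁻⁷)×1.855×10^-3)] = √(2.221×10^4) ≈ 149.0.

N ≈ 149 turns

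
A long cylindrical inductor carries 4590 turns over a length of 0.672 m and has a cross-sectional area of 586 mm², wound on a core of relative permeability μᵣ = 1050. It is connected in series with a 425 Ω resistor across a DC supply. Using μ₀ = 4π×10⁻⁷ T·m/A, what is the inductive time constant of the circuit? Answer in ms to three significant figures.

τ ≈ 57.0 ms

A = 586 mm² = 5.860×10^-4 m².
L = μ₀μᵣN²A/ℓ = (4π×10⁻⁷)(1050)(4590)²(5.860×10^-4)/(0.672) = 24.24 H.
τ = L/R = (24.24)/(425) = 5.704×10^-2 s.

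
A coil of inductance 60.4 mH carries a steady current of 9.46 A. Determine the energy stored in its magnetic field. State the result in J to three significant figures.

U ≈ 2.70 J

Stored magnetic energy: U = ½LI².
U = ½(6.040×10^-2 H)(9.46 A)² = 2.703 J.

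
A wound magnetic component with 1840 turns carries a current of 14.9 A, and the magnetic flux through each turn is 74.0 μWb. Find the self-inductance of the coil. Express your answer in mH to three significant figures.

L ≈ 9.14 mH

Self-inductance is defined by L = NΦ_B/I (flux linkage over current).
L = (1840)(7.400×10^-5 Wb)/(14.9 A) = 9.138×10^-3 H.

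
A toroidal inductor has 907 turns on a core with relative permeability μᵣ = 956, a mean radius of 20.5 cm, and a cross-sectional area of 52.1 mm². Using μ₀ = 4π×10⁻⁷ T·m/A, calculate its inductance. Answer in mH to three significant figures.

L ≈ 40.0 mH

For a thin toroid, L = μ₀μᵣN²A/(2πR).
L = (4π×10⁻⁷)(956)(907)²(5.210×10^-5) / (2π×0.205 m) = 3.997×10^-2 H.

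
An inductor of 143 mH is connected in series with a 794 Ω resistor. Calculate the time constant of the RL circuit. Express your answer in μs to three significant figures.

τ ≈ 180 μs

τ = L/R = (0.143 H)/(794 Ω) = 1.801×10^-4 s.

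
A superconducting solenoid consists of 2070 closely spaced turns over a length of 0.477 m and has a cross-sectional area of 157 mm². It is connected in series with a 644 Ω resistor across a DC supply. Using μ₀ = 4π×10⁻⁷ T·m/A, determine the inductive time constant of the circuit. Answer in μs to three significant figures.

A = 157 mm² = 1.570×10^-4 m².
L = μ₀N²A/ℓ = (4π×10⁻⁷)(2070)²(1.570×10^-4)/(0.477) = 1.772×10^-3 H.
τ = L/R = (1.772×10^-3)/(644) = 2.752×10^-6 s.

τ ≈ 2.75 μs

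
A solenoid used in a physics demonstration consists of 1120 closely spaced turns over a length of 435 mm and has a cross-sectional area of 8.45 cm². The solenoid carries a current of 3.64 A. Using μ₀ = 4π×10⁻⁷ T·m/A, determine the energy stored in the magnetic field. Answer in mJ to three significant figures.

U ≈ 20.3 mJ

A = 8.45 cm² = 8.450×10^-4 m².
L = μ₀N²A/ℓ = (4π×10⁻⁷)(1120)²(8.450×10^-4)/(0.435) = 3.062×10^-3 H.
U = ½LI² = ½(3.062×10^-3)(3.64)² = 2.029×10^-2 J.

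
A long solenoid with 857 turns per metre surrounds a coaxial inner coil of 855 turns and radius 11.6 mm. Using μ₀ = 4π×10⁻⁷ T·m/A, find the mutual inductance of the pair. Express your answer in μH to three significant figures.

The outer solenoid produces a uniform field B₁ = μ₀n₁I₁ across the inner coil,
so the flux linkage is N₂Φ = N₂B₁A₂ = μ₀n₁N₂A₂·I₁, giving M = μ₀n₁N₂A₂.
A₂ = πr² = π(1.160×10^-2 m)² = 4.227×10^-4 m².
M = (4π×10⁻⁷)(857)(855)(4.227×10^-4) = 3.892×10^-4 H.

M ≈ 389 μH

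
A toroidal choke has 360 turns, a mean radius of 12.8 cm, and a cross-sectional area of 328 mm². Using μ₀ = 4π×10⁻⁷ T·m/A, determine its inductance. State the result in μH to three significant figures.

For a thin toroid, L = μ₀N²A/(2πR).
L = (4π×10⁻⁷)(360)²(3.280×10^-4) / (2π×0.128 m) = 6.642×10^-5 H.

L ≈ 66.4 μH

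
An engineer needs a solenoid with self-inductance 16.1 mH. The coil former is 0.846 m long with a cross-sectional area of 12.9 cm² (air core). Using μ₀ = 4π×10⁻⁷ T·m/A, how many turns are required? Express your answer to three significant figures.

N ≈ 2900 turns

A = 12.9 cm² = 1.290×10^-3 m².
From L = μ₀N²A/ℓ, N = √(Lℓ / (μ₀A)).
N = √[(1.610×10^-2)(0.846) / ((4π×10⁻⁷)×1.290×10^-3)] = √(8.402×10^6) ≈ 2898.7.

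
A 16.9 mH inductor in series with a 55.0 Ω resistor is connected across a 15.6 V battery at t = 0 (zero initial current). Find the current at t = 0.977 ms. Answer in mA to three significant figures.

τ = L/R = 1.690×10^-2/55.0 = 3.073×10^-4 s; final current I_∞ = ε/R = 15.6/55.0 = 0.2836 A.
I(t) = I_∞(1 − e^(−t/τ)) with t/τ = 3.180.
I = (0.2836)(1 − e^(−3.180)) = 0.2718 A.

I ≈ 272 mA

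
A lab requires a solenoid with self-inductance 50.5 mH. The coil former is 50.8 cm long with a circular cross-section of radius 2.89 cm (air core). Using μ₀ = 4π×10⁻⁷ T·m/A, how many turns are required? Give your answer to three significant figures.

A = πr² = π(2.890×10^-2 m)² = 2.624×10^-3 m².
From L = μ₀N²A/ℓ, N = √(Lℓ / (μ₀A)).
N = √[(5.050×10^-2)(0.508) / ((4π×10⁻⁷)×2.624×10^-3)] = √(7.780×10^6) ≈ 2789.3.

N ≈ 2790 turns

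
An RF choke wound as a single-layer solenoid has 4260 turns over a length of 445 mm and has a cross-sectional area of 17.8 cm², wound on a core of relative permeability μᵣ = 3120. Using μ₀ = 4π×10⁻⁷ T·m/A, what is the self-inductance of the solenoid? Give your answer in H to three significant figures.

A = 17.8 cm² = 1.780×10^-3 m².
For a long solenoid, L = μ₀μᵣN²A/ℓ.
L = (4π×10⁻⁷)(3120)(4260)²(1.780×10^-3)/(0.445 m) = 284.6 H.

L ≈ 285 H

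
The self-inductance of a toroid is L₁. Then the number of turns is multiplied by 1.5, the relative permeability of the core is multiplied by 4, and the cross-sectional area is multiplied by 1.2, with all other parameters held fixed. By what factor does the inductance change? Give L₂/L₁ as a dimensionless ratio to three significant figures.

L₂/L₁ = 10.8

For a toroid, L ∝ μᵣN²A/R.
L₂/L₁ = (1.5)^2 × (4) × (1.2) = 10.8.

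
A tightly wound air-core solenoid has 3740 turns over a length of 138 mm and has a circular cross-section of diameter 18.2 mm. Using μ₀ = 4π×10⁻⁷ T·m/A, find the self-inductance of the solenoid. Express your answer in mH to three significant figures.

L ≈ 33.1 mH

A = π(d/2)² = π(9.100×10^-3 m)² = 2.602×10^-4 m².
For a long solenoid, L = μ₀N²A/ℓ.
L = (4π×10⁻⁷)(3740)²(2.602×10^-4)/(0.138 m) = 3.314×10^-2 H.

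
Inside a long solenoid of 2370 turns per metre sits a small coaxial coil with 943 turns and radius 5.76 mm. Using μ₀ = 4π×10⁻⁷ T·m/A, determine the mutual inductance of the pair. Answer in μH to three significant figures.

The outer solenoid produces a uniform field B₁ = μ₀n₁I₁ across the inner coil,
so the flux linkage is N₂Φ = N₂B₁A₂ = μ₀n₁N₂A₂·I₁, giving M = μ₀n₁N₂A₂.
A₂ = πr² = π(5.760×10^-3 m)² = 1.042×10^-4 m².
M = (4π×10⁻⁷)(2370)(943)(1.042×10^-4) = 2.927×10^-4 H.

M ≈ 293 μH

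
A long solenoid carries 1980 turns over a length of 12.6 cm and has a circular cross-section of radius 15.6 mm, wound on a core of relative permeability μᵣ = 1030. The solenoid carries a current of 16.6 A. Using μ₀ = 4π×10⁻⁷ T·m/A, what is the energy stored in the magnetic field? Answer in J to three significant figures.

U ≈ 4240 J

A = πr² = π(1.560×10^-2 m)² = 7.645×10^-4 m².
L = μ₀μᵣN²A/ℓ = (4π×10⁻⁷)(1030)(1980)²(7.645×10^-4)/(0.126) = 30.79 H.
U = ½LI² = ½(30.79)(16.6)² = 4.242×10^3 J.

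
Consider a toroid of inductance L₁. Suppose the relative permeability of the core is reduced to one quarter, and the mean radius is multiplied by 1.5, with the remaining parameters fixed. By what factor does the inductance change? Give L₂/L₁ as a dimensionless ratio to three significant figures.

L₂/L₁ = 0.167

For a toroid, L ∝ μᵣN²A/R.
L₂/L₁ = (0.25) × (1.5)^-1 = 0.167.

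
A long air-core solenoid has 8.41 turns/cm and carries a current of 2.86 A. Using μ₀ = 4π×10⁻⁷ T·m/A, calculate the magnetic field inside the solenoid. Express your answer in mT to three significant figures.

B ≈ 3.02 mT

Inside a long solenoid, B = μ₀nI.
B = (4π×10⁻⁷)(841 m⁻¹)(2.86 A) = 3.023×10^-3 T.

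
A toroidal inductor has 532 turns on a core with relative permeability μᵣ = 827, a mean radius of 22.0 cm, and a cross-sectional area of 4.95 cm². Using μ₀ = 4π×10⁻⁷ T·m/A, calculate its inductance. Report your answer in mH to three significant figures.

For a thin toroid, L = μ₀μᵣN²A/(2πR).
L = (4π×10⁻⁷)(827)(532)²(4.950×10^-4) / (2π×0.22 m) = 0.1053 H.

L ≈ 105 mH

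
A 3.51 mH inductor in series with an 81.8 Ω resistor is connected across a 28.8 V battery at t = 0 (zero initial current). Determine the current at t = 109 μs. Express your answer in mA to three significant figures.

I ≈ 324 mA

τ = L/R = 3.510×10^-3/81.8 = 4.291×10^-5 s; final current I_∞ = ε/R = 28.8/81.8 = 0.3521 A.
I(t) = I_∞(1 − e^(−t/τ)) with t/τ = 2.540.
I = (0.3521)(1 − e^(−2.540)) = 0.3243 A.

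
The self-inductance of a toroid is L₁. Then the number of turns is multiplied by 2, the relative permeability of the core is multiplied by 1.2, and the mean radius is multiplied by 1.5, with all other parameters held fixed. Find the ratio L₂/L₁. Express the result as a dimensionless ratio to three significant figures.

For a toroid, L ∝ μᵣN²A/R.
L₂/L₁ = (2)^2 × (1.2) × (1.5)^-1 = 3.20.

L₂/L₁ = 3.20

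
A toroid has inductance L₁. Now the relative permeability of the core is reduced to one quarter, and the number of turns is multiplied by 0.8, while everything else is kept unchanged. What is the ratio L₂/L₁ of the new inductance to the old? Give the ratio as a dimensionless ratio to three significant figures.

L₂/L₁ = 0.160

For a toroid, L ∝ μᵣN²A/R.
L₂/L₁ = (0.25) × (0.8)^2 = 0.160.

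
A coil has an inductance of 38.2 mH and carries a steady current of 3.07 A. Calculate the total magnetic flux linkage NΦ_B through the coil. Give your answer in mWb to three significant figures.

NΦ_B ≈ 117 mWb

From L = NΦ_B/I, the flux linkage is NΦ_B = LI.
NΦ_B = (3.820×10^-2 H)(3.07 A) = 0.1173 Wb.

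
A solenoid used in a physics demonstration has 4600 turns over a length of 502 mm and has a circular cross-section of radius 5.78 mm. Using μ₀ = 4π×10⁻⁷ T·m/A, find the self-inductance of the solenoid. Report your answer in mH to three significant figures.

L ≈ 5.56 mH

A = πr² = π(5.780×10^-3 m)² = 1.050×10^-4 m².
For a long solenoid, L = μ₀N²A/ℓ.
L = (4π×10⁻⁷)(4600)²(1.050×10^-4)/(0.502 m) = 5.559×10^-3 H.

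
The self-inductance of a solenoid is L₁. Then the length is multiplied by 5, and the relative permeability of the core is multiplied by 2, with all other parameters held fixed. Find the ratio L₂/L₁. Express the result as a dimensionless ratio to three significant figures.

L₂/L₁ = 0.400

For a solenoid, L ∝ μᵣN²A/ℓ.
L₂/L₁ = (5)^-1 × (2) = 0.400.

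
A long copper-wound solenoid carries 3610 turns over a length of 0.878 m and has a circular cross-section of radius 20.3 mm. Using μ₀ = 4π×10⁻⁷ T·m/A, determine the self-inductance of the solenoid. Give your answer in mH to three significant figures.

L ≈ 24.1 mH

A = πr² = π(2.030×10^-2 m)² = 1.2946×10^-3 m².
For a long solenoid, L = μ₀N²A/ℓ.
L = (4π×10⁻⁷)(3610)²(1.2946×10^-3)/(0.878 m) = 2.4147×10^-2 H.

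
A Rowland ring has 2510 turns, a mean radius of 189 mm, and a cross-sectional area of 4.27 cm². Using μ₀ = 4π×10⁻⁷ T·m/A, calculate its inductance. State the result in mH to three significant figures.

For a thin toroid, L = μ₀N²A/(2πR).
L = (4π×10⁻⁷)(2510)²(4.270×10^-4) / (2π×0.189 m) = 2.847×10^-3 H.

L ≈ 2.85 mH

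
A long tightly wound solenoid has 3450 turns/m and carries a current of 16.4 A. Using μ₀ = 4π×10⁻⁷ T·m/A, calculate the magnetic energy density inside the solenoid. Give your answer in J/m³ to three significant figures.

B = μ₀nI = (4π×10⁻⁷)(3.450×10^3)(16.4) = 7.110×10^-2 T.
u = B²/(2μ₀) = (7.110×10^-2)²/(2×4π×10⁻⁷) = 2.011×10^3 J/m³.

u ≈ 2010 J/m³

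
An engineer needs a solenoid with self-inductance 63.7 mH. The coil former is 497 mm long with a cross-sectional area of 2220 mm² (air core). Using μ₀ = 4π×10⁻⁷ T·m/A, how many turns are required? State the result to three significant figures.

N ≈ 3370 turns

A = 2220 mm² = 2.220×10^-3 m².
From L = μ₀N²A/ℓ, N = √(Lℓ / (μ₀A)).
N = √[(6.370×10^-2)(0.497) / ((4π×10⁻⁷)×2.220×10^-3)] = √(1.1348×10^7) ≈ 3368.7.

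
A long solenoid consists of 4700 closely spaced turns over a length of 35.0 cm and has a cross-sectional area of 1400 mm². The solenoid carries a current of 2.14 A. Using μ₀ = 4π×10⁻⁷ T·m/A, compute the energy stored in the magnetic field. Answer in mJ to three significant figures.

U ≈ 254 mJ

A = 1400 mm² = 1.400×10^-3 m².
L = μ₀N²A/ℓ = (4π×10⁻⁷)(4700)²(1.400×10^-3)/(0.35) = 0.111 H.
U = ½LI² = ½(0.111)(2.14)² = 0.2543 J.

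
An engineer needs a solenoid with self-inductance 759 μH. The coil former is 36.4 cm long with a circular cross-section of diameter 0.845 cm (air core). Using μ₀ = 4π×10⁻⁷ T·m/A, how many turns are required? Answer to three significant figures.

N ≈ 1980 turns

A = π(d/2)² = π(4.225×10^-3 m)² = 5.608×10^-5 m².
From L = μ₀N²A/ℓ, N = √(Lℓ / (μ₀A)).
N = √[(7.590×10^-4)(0.364) / ((4π×10⁻⁷)×5.608×10^-5)] = √(3.920×10^6) ≈ 1980.0.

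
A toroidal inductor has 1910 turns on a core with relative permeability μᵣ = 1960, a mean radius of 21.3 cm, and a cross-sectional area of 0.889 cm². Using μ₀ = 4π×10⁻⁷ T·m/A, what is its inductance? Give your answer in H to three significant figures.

For a thin toroid, L = μ₀μᵣN²A/(2πR).
L = (4π×10⁻⁷)(1960)(1910)²(8.890×10^-5) / (2π×0.213 m) = 0.5969 H.

L ≈ 0.597 H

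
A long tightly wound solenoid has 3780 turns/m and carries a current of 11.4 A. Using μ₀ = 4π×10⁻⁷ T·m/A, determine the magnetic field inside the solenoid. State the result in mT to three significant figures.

B ≈ 54.2 mT

Inside a long solenoid, B = μ₀nI.
B = (4π×10⁻⁷)(3.780×10^3 m⁻¹)(11.4 A) = 5.415×10^-2 T.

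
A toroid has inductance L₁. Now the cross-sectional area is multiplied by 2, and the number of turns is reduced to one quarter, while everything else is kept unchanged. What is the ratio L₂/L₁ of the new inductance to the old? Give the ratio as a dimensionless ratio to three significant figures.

L₂/L₁ = 0.125

For a toroid, L ∝ μᵣN²A/R.
L₂/L₁ = (2) × (0.25)^2 = 0.125.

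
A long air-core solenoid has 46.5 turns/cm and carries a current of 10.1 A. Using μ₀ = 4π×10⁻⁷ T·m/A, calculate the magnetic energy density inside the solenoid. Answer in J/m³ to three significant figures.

B = μ₀nI = (4π×10⁻⁷)(4.650×10^3)(10.1) = 5.902×10^-2 T.
u = B²/(2μ₀) = (5.902×10^-2)²/(2×4π×10⁻⁷) = 1.386×10^3 J/m³.

u ≈ 1390 J/m³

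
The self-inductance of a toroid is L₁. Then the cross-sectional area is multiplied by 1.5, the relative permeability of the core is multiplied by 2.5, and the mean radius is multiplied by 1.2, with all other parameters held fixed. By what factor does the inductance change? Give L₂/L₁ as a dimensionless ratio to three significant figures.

For a toroid, L ∝ μᵣN²A/R.
L₂/L₁ = (1.5) × (2.5) × (1.2)^-1 = 3.13.

L₂/L₁ = 3.13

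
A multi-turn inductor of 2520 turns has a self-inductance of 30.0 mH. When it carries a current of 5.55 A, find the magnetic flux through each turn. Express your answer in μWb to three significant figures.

From L = NΦ_B/I, the flux per turn is Φ_B = LI/N.
Φ_B = (3.000×10^-2 H)(5.55 A)/2520 = 6.607×10^-5 Wb.

Φ_B ≈ 66.1 μWb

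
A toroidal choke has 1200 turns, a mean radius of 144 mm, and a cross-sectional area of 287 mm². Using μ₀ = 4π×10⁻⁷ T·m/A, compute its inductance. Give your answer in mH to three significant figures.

L ≈ 0.574 mH

For a thin toroid, L = μ₀N²A/(2πR).
L = (4π×10⁻⁷)(1200)²(2.870×10^-4) / (2π×0.144 m) = 5.740×10^-4 H.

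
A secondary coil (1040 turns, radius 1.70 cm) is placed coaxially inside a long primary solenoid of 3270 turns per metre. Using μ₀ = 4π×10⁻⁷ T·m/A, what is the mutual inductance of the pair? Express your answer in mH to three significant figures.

M ≈ 3.88 mH

The outer solenoid produces a uniform field B₁ = μ₀n₁I₁ across the inner coil,
so the flux linkage is N₂Φ = N₂B₁A₂ = μ₀n₁N₂A₂·I₁, giving M = μ₀n₁N₂A₂.
A₂ = πr² = π(1.700×10^-2 m)² = 9.079×10^-4 m².
M = (4π×10⁻⁷)(3270)(1040)(9.079×10^-4) = 3.880×10^-3 H.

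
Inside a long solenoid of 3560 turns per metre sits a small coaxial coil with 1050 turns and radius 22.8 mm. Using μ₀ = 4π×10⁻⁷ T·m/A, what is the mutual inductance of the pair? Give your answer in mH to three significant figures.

The outer solenoid produces a uniform field B₁ = μ₀n₁I₁ across the inner coil,
so the flux linkage is N₂Φ = N₂B₁A₂ = μ₀n₁N₂A₂·I₁, giving M = μ₀n₁N₂A₂.
A₂ = πr² = π(2.280×10^-2 m)² = 1.633×10^-3 m².
M = (4π×10⁻⁷)(3560)(1050)(1.633×10^-3) = 7.671×10^-3 H.

M ≈ 7.67 mH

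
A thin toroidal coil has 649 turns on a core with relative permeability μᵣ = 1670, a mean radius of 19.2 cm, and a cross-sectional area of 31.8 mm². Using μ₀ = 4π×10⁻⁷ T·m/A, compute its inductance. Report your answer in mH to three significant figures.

L ≈ 23.3 mH

For a thin toroid, L = μ₀μᵣN²A/(2πR).
L = (4π×10⁻⁷)(1670)(649)²(3.180×10^-5) / (2π×0.192 m) = 2.330×10^-2 H.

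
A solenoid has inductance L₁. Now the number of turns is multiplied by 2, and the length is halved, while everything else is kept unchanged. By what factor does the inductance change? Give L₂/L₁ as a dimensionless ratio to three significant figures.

L₂/L₁ = 8.00

For a solenoid, L ∝ μᵣN²A/ℓ.
L₂/L₁ = (2)^2 × (0.5)^-1 = 8.00.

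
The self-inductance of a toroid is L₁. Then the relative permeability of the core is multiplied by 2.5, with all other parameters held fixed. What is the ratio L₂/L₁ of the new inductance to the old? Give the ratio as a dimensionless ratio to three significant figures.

L₂/L₁ = 2.50

For a toroid, L ∝ μᵣN²A/R.
L₂/L₁ = (2.5) = 2.50.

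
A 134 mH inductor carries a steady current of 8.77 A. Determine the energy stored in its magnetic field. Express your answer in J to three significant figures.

U ≈ 5.15 J

Stored magnetic energy: U = ½LI².
U = ½(0.134 H)(8.77 A)² = 5.153 J.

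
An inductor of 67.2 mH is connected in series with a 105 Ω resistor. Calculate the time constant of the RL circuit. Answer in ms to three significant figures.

τ = L/R = (6.720×10^-2 H)/(105 Ω) = 6.400×10^-4 s.

τ ≈ 0.640 ms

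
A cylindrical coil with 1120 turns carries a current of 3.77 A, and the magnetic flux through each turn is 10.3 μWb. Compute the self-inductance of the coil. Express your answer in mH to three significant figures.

L ≈ 3.06 mH

Self-inductance is defined by L = NΦ_B/I (flux linkage over current).
L = (1120)(1.030×10^-5 Wb)/(3.77 A) = 3.060×10^-3 H.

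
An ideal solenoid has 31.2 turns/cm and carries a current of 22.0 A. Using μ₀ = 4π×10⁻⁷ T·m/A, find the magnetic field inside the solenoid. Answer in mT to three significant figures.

B ≈ 86.3 mT

Inside a long solenoid, B = μ₀nI.
B = (4π×10⁻⁷)(3.120×10^3 m⁻¹)(22.0 A) = 8.626×10^-2 T.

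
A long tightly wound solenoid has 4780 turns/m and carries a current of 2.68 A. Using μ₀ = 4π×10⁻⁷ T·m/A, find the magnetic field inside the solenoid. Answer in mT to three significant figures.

B ≈ 16.1 mT

Inside a long solenoid, B = μ₀nI.
B = (4π×10⁻⁷)(4.780×10^3 m⁻¹)(2.68 A) = 1.610×10^-2 T.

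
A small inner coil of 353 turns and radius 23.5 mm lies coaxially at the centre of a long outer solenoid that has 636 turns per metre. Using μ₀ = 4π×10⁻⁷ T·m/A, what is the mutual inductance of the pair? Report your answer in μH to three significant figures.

M ≈ 489 μH

The outer solenoid produces a uniform field B₁ = μ₀n₁I₁ across the inner coil,
so the flux linkage is N₂Φ = N₂B₁A₂ = μ₀n₁N₂A₂·I₁, giving M = μ₀n₁N₂A₂.
A₂ = πr² = π(2.350×10^-2 m)² = 1.7349×10^-3 m².
M = (4π×10⁻⁷)(636)(353)(1.7349×10^-3) = 4.8947×10^-4 H.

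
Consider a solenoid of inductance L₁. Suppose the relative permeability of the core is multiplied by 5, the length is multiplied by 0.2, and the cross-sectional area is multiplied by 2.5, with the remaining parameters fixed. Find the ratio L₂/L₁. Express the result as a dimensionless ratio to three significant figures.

L₂/L₁ = 62.5

For a solenoid, L ∝ μᵣN²A/ℓ.
L₂/L₁ = (5) × (0.2)^-1 × (2.5) = 62.5.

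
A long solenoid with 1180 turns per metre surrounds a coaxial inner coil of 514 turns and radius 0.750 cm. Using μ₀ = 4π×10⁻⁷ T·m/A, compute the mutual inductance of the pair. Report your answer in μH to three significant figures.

M ≈ 135 μH

The outer solenoid produces a uniform field B₁ = μ₀n₁I₁ across the inner coil,
so the flux linkage is N₂Φ = N₂B₁A₂ = μ₀n₁N₂A₂·I₁, giving M = μ₀n₁N₂A₂.
A₂ = πr² = π(7.500×10^-3 m)² = 1.767×10^-4 m².
M = (4π×10⁻⁷)(1180)(514)(1.767×10^-4) = 1.347×10^-4 H.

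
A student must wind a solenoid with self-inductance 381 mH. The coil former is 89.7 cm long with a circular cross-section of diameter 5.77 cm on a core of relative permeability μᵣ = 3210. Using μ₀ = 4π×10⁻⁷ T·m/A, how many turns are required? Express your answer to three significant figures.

A = π(d/2)² = π(2.885×10^-2 m)² = 2.6148×10^-3 m².
From L = μ₀μᵣN²A/ℓ, N = √(Lℓ / (μ₀μᵣA)).
N = √[(0.381)(0.897) / ((4π×10⁻⁷)(3210)×2.6148×10^-3)] = √(3.240×10^4) ≈ 180.0.

N ≈ 180 turns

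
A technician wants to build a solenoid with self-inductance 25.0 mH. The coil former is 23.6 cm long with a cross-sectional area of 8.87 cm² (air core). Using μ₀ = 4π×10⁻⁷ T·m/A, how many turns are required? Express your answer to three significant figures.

A = 8.87 cm² = 8.870×10^-4 m².
From L = μ₀N²A/ℓ, N = √(Lℓ / (μ₀A)).
N = √[(2.500×10^-2)(0.236) / ((4π×10⁻⁷)×8.870×10^-4)] = √(5.293×10^6) ≈ 2300.7.

N ≈ 2300 turns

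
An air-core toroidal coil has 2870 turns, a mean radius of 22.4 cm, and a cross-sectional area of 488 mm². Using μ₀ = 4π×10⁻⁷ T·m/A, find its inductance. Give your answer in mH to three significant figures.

L ≈ 3.59 mH

For a thin toroid, L = μ₀N²A/(2πR).
L = (4π×10⁻⁷)(2870)²(4.880×10^-4) / (2π×0.224 m) = 3.589×10^-3 H.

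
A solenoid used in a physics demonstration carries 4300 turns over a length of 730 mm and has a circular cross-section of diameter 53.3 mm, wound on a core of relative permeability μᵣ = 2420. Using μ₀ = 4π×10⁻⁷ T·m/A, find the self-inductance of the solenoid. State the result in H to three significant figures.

L ≈ 172 H

A = π(d/2)² = π(2.665×10^-2 m)² = 2.231×10^-3 m².
For a long solenoid, L = μ₀μᵣN²A/ℓ.
L = (4π×10⁻⁷)(2420)(4300)²(2.231×10^-3)/(0.73 m) = 171.9 H.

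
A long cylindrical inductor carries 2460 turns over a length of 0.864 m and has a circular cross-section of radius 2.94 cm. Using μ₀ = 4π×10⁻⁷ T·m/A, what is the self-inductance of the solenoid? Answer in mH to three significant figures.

L ≈ 23.9 mH

A = πr² = π(2.940×10^-2 m)² = 2.715×10^-3 m².
For a long solenoid, L = μ₀N²A/ℓ.
L = (4π×10⁻⁷)(2460)²(2.715×10^-3)/(0.864 m) = 2.390×10^-2 H.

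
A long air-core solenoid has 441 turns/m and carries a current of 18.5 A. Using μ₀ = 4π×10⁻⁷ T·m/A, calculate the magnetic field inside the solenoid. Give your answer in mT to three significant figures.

B ≈ 10.3 mT

Inside a long solenoid, B = μ₀nI.
B = (4π×10⁻⁷)(441 m⁻¹)(18.5 A) = 1.025×10^-2 T.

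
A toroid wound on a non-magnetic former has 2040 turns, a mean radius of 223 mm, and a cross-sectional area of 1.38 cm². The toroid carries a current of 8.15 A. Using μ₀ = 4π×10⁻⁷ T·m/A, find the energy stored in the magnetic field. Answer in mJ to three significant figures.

U ≈ 17.1 mJ

L = μ₀N²A/(2πR) = (4π×10⁻⁷)(2040)²(1.380×10^-4)/(2π×0.223) = 5.151×10^-4 H.
U = ½LI² = ½(5.151×10^-4)(8.15)² = 1.711×10^-2 J.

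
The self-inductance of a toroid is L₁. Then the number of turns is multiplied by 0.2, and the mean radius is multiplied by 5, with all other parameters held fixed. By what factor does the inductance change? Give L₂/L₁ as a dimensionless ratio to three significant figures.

For a toroid, L ∝ μᵣN²A/R.
L₂/L₁ = (0.2)^2 × (5)^-1 = 0.008.

L₂/L₁ = 0.008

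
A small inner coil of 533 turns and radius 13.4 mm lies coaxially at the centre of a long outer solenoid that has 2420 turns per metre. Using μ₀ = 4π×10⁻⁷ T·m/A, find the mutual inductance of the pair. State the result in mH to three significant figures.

M ≈ 0.914 mH

The outer solenoid produces a uniform field B₁ = μ₀n₁I₁ across the inner coil,
so the flux linkage is N₂Φ = N₂B₁A₂ = μ₀n₁N₂A₂·I₁, giving M = μ₀n₁N₂A₂.
A₂ = πr² = π(1.340×10^-2 m)² = 5.641×10^-4 m².
M = (4π×10⁻⁷)(2420)(533)(5.641×10^-4) = 9.143×10^-4 H.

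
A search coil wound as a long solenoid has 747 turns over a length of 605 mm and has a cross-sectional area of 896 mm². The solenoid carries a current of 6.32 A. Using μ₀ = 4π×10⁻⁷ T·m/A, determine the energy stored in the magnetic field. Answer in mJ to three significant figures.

U ≈ 20.7 mJ

A = 896 mm² = 8.960×10^-4 m².
L = μ₀N²A/ℓ = (4π×10⁻⁷)(747)²(8.960×10^-4)/(0.605) = 1.038×10^-3 H.
U = ½LI² = ½(1.038×10^-3)(6.32)² = 2.074×10^-2 J.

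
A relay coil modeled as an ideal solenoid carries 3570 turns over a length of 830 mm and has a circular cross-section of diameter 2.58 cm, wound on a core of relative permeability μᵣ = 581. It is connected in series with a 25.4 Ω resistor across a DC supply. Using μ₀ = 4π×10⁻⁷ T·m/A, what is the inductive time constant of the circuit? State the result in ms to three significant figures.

A = π(d/2)² = π(1.290×10^-2 m)² = 5.228×10^-4 m².
L = μ₀μᵣN²A/ℓ = (4π×10⁻⁷)(581)(3570)²(5.228×10^-4)/(0.83) = 5.861 H.
τ = L/R = (5.861)/(25.4) = 0.2307 s.

τ ≈ 231 ms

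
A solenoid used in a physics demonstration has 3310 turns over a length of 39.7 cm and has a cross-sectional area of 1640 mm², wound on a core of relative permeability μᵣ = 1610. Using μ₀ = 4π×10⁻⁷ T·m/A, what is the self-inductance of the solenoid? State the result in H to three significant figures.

L ≈ 91.6 H

A = 1640 mm² = 1.640×10^-3 m².
For a long solenoid, L = μ₀μᵣN²A/ℓ.
L = (4π×10⁻⁷)(1610)(3310)²(1.640×10^-3)/(0.397 m) = 91.57 H.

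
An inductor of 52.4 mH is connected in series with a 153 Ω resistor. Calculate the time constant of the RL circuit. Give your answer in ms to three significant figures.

τ ≈ 0.342 ms

τ = L/R = (5.240×10^-2 H)/(153 Ω) = 3.4248×10^-4 s.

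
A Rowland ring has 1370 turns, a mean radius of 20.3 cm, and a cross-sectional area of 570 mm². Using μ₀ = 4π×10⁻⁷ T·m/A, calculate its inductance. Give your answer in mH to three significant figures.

For a thin toroid, L = μ₀N²A/(2πR).
L = (4π×10⁻⁷)(1370)²(5.700×10^-4) / (2π×0.203 m) = 1.054×10^-3 H.

L ≈ 1.05 mH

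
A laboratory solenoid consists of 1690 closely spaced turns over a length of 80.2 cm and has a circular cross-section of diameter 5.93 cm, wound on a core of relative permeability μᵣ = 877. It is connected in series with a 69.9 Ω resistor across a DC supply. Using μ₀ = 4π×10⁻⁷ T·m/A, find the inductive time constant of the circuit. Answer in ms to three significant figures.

A = π(d/2)² = π(2.965×10^-2 m)² = 2.762×10^-3 m².
L = μ₀μᵣN²A/ℓ = (4π×10⁻⁷)(877)(1690)²(2.762×10^-3)/(0.802) = 10.84 H.
τ = L/R = (10.84)/(69.9) = 0.1551 s.

τ ≈ 155 ms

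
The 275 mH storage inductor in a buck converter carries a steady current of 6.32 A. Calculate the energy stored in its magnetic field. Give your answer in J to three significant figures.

U ≈ 5.49 J

Stored magnetic energy: U = ½LI².
U = ½(0.275 H)(6.32 A)² = 5.492 J.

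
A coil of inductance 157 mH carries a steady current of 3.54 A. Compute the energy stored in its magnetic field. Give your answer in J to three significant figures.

Stored magnetic energy: U = ½LI².
U = ½(0.157 H)(3.54 A)² = 0.9837 J.

U ≈ 0.984 J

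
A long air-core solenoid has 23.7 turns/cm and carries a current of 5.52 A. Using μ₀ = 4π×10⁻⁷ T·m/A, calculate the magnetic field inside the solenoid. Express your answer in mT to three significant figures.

B ≈ 16.4 mT

Inside a long solenoid, B = μ₀nI.
B = (4π×10⁻⁷)(2.370×10^3 m⁻¹)(5.52 A) = 1.644×10^-2 T.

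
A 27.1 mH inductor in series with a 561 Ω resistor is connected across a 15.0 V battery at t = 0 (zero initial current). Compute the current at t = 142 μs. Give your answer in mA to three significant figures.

I ≈ 25.3 mA

τ = L/R = 2.710×10^-2/561 = 4.831×10^-5 s; final current I_∞ = ε/R = 15.0/561 = 2.674×10^-2 A.
I(t) = I_∞(1 − e^(−t/τ)) with t/τ = 2.940.
I = (2.674×10^-2)(1 − e^(−2.940)) = 2.532×10^-2 A.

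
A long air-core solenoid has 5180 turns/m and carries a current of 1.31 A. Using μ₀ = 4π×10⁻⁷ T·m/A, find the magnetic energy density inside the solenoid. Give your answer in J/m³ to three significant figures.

B = μ₀nI = (4π×10⁻⁷)(5.180×10^3)(1.31) = 8.527×10^-3 T.
u = B²/(2μ₀) = (8.527×10^-3)²/(2×4π×10⁻⁷) = 28.93 J/m³.

u ≈ 28.9 J/m³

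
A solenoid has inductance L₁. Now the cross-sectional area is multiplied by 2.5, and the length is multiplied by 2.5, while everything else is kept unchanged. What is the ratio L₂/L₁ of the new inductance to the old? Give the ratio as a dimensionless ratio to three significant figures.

L₂/L₁ = 1.00

For a solenoid, L ∝ μᵣN²A/ℓ.
L₂/L₁ = (2.5) × (2.5)^-1 = 1.00.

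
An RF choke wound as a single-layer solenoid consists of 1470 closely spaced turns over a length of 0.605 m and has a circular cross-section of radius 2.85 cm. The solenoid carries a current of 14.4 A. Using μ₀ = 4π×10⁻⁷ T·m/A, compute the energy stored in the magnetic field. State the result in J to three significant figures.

U ≈ 1.19 J

A = πr² = π(2.850×10^-2 m)² = 2.552×10^-3 m².
L = μ₀N²A/ℓ = (4π×10⁻⁷)(1470)²(2.552×10^-3)/(0.605) = 1.145×10^-2 H.
U = ½LI² = ½(1.145×10^-2)(14.4)² = 1.187 J.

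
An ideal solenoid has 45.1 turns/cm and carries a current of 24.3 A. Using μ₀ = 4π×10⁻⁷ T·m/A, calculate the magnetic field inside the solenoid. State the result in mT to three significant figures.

Inside a long solenoid, B = μ₀nI.
B = (4π×10⁻⁷)(4.510×10^3 m⁻¹)(24.3 A) = 0.1377 T.

B ≈ 138 mT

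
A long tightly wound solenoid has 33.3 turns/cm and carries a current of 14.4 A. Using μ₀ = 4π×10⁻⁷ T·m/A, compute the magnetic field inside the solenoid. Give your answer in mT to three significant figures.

B ≈ 60.3 mT

Inside a long solenoid, B = μ₀nI.
B = (4π×10⁻⁷)(3.330×10^3 m⁻¹)(14.4 A) = 6.026×10^-2 T.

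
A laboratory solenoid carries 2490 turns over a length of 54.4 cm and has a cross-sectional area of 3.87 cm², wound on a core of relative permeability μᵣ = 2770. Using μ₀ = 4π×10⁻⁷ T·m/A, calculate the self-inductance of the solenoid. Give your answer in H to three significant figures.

L ≈ 15.4 H

A = 3.87 cm² = 3.870×10^-4 m².
For a long solenoid, L = μ₀μᵣN²A/ℓ.
L = (4π×10⁻⁷)(2770)(2490)²(3.870×10^-4)/(0.544 m) = 15.35 H.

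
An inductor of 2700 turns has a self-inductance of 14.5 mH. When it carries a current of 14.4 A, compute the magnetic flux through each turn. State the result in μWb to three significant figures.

Φ_B ≈ 77.3 μWb

From L = NΦ_B/I, the flux per turn is Φ_B = LI/N.
Φ_B = (1.450×10^-2 H)(14.4 A)/2700 = 7.733×10^-5 Wb.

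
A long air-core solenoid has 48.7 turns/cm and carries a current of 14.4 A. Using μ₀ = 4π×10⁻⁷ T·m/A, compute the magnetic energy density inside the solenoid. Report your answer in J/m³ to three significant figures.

u ≈ 3090 J/m³

B = μ₀nI = (4π×10⁻⁷)(4.870×10^3)(14.4) = 8.813×10^-2 T.
u = B²/(2μ₀) = (8.813×10^-2)²/(2×4π×10⁻⁷) = 3.090×10^3 J/m³.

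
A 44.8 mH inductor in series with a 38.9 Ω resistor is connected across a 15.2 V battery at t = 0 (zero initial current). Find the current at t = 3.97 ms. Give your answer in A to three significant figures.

τ = L/R = 4.480×10^-2/38.9 = 1.152×10^-3 s; final current I_∞ = ε/R = 15.2/38.9 = 0.3907 A.
I(t) = I_∞(1 − e^(−t/τ)) with t/τ = 3.447.
I = (0.3907)(1 − e^(−3.447)) = 0.3783 A.

I ≈ 0.378 A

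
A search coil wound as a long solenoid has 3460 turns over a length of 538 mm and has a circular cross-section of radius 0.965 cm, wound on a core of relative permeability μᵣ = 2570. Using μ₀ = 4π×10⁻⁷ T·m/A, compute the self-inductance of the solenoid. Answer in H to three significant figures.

A = πr² = π(9.650×10^-3 m)² = 2.926×10^-4 m².
For a long solenoid, L = μ₀μᵣN²A/ℓ.
L = (4π×10⁻⁷)(2570)(3460)²(2.926×10^-4)/(0.538 m) = 21.02 H.

L ≈ 21.0 H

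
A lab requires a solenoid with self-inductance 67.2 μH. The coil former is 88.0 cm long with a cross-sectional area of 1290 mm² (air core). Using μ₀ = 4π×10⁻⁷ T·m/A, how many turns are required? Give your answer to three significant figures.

N ≈ 191 turns

A = 1290 mm² = 1.290×10^-3 m².
From L = μ₀N²A/ℓ, N = √(Lℓ / (μ₀A)).
N = √[(6.720×10^-5)(0.88) / ((4π×10⁻⁷)×1.290×10^-3)] = √(3.648×10^4) ≈ 191.0.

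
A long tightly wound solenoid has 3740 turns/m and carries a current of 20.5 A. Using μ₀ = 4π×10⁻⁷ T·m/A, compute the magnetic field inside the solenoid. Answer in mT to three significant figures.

B ≈ 96.3 mT

Inside a long solenoid, B = μ₀nI.
B = (4π×10⁻⁷)(3.740×10^3 m⁻¹)(20.5 A) = 9.6346×10^-2 T.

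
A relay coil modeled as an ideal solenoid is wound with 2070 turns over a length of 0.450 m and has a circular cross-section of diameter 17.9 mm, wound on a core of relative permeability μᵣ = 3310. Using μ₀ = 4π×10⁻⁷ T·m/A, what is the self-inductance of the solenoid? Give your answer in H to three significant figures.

L ≈ 9.97 H

A = π(d/2)² = π(8.950×10^-3 m)² = 2.516×10^-4 m².
For a long solenoid, L = μ₀μᵣN²A/ℓ.
L = (4π×10⁻⁷)(3310)(2070)²(2.516×10^-4)/(0.45 m) = 9.967 H.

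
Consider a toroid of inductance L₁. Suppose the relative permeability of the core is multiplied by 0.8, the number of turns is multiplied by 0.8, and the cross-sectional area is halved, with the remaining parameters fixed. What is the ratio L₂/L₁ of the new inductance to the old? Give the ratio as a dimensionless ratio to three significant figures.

For a toroid, L ∝ μᵣN²A/R.
L₂/L₁ = (0.8) × (0.8)^2 × (0.5) = 0.256.

L₂/L₁ = 0.256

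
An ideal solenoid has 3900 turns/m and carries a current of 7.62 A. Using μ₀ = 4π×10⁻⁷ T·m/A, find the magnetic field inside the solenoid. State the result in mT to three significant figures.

Inside a long solenoid, B = μ₀nI.
B = (4π×10⁻⁷)(3.900×10^3 m⁻¹)(7.62 A) = 3.734×10^-2 T.

B ≈ 37.3 mT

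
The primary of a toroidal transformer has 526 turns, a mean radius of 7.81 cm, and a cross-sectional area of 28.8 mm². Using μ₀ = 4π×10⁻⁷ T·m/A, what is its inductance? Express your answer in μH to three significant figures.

For a thin toroid, L = μ₀N²A/(2πR).
L = (4π×10⁻⁷)(526)²(2.880×10^-5) / (2π×7.810×10^-2 m) = 2.041×10^-5 H.

L ≈ 20.4 μH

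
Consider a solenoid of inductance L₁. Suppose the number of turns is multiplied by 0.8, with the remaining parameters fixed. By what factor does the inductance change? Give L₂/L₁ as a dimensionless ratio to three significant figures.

L₂/L₁ = 0.640

For a solenoid, L ∝ μᵣN²A/ℓ.
L₂/L₁ = (0.8)^2 = 0.640.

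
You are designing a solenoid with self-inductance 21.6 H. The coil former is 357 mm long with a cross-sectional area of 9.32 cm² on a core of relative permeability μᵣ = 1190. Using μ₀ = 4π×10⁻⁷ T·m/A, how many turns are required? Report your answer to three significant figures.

A = 9.32 cm² = 9.320×10^-4 m².
From L = μ₀μᵣN²A/ℓ, N = √(Lℓ / (μ₀μᵣA)).
N = √[(21.6)(0.357) / ((4π×10⁻⁷)(1190)×9.320×10^-4)] = √(5.533×10^6) ≈ 2352.2.

N ≈ 2350 turns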